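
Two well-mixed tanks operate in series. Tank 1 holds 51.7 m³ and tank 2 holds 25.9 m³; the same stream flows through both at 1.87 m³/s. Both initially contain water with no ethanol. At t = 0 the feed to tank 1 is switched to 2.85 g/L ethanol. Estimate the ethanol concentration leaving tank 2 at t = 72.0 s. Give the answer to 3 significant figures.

2.44 g/L

Time constants: τᵢ = Vᵢ/Q for each well-mixed tank.
τ₁ = 51.7/1.87 = 27.647 s; τ₂ = 25.9/1.87 = 13.850 s.
Tank 1: C₁ = C_in(1 − e^(−t/τ₁)). Tank 2 (τ₁ ≠ τ₂): C₂ = C_in[1 − (τ₁ e^(−t/τ₁) − τ₂ e^(−t/τ₂))/(τ₁ − τ₂)].
At t = 72.0: e^(−t/τ₁) = 0.073958, e^(−t/τ₂) = 0.0055251.
C₂ = 2.85·[1 − (27.647·0.073958 − 13.850·0.0055251)/(13.797)] = 2.85·0.85734 = 2.4434 g/L.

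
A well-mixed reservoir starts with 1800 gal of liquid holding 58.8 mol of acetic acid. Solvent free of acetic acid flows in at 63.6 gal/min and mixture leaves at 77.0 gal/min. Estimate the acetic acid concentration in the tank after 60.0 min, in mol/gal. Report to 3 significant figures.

0.00197 mol/gal

Total volume: dV/dt = Q_in − Q_out = -13.400 gal/min, so V(t) = 1800 − 13.400 t and V(60.0) = 996.00 gal.
Species balance (pure solvent in): dm/dt = −Q_out · m/V(t).
dm/m = −Q_out dt/(V₀ − 13.400 t); integrating gives ln(m/m₀) = −(Q_out/(Q_in−Q_out)) ln(V/V₀).
m = m₀ (V₀/V)^(Q_out/(Q_in−Q_out)) = 58.8 × (1800/996.00)^(-5.7463) = 1.9611 mol.
C = m/V = 1.9611/996.00 = 0.0019690 mol/gal.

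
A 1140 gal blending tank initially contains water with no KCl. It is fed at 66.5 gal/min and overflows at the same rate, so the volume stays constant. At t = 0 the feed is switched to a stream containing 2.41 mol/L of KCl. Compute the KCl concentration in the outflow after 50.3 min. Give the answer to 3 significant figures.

2.28 mol/L

Unsteady species balance (constant V, well mixed): V dC/dt = Q(C_in − C).
Rewrite as dC/dt + C/τ = C_in/τ, τ = V/Q = 17.143 min.
This is linear first-order; C(t) = C_in + (C₀ − C_in) e^(−t/τ).
C(50.3) = 2.41 + (0 − 2.41)·e^(−50.3/17.143) = 2.41 + (-2.4100)·0.053175 = 2.2818 mol/L.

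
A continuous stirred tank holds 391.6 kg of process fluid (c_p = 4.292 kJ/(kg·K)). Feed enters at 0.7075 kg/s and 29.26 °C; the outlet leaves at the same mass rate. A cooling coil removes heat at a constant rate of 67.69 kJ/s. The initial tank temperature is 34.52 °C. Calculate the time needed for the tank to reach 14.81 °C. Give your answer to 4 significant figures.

695.5 s

M c_p dT/dt = ṁ c_p (T_in − T) − Q̇.
τ = M/ṁ = 553.498 s; T_ss = T_in − Q̇/(ṁ c_p) = 6.96855 °C.
T(t) = T_ss + (T₀ − T_ss) e^(−t/τ). Set T = 14.81:
e^(−t/τ) = (14.81 − 6.96855)/(34.52 − 6.96855) = 0.284611
t = −553.498 · ln(0.284611) = 695.543 s.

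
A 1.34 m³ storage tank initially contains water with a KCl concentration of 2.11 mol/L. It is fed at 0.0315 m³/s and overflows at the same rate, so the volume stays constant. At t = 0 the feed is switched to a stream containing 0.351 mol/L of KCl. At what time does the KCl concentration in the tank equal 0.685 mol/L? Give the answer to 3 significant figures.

70.7 s

Unsteady species balance (constant V, well mixed): V dC/dt = Q(C_in − C), so τ = V/Q = 42.540 s.
C(t) = C_in + (C₀ − C_in) e^(−t/τ). Set C = 0.685 and solve for t:
e^(−t/τ) = (C − C_in)/(C₀ − C_in) = (0.685 − 0.351)/(2.11 − 0.351) = 0.18988
t = −τ ln(…) = 42.540 × 1.6614 = 70.674 s.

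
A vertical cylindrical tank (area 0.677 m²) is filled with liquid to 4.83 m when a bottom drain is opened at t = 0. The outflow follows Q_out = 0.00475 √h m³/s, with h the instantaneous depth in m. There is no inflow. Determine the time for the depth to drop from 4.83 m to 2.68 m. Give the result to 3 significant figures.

160 s

A dh/dt = −Q_out = −0.00475 √h.
∫ h^(−1/2) dh = −(0.00475/A) ∫ dt, giving 2√h = 2√h₀ − (0.00475/A) t.
t = 2A(√h₀ − √h)/0.00475 = 2·0.677·(√4.83 − √2.68)/0.00475
  = 1.3540 × (2.1977 − 1.6371) / 0.00475 = 159.82 s.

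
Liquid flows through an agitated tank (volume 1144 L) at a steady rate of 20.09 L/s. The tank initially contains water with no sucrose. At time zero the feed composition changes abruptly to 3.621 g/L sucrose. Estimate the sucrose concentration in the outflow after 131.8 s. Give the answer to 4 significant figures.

3.263 g/L

Species balance on the tank: V dC/dt = Q(C_in − C).
So dC/dt = (C_in − C)/τ with τ = V/Q = 1144/20.09 = 56.9438 s.
Integrating: C(t) = C_in + (C₀ − C_in) e^(−t/τ).
C(131.8) = 3.621 + (0 − 3.621)·e^(−131.8/56.9438) = 3.621 + (-3.62100)·0.0988092 = 3.26321 g/L.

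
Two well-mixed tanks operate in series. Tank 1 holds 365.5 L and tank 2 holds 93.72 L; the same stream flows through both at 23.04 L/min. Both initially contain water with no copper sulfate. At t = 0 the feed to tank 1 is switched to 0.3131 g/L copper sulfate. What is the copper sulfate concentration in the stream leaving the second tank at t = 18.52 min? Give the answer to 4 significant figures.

0.1832 g/L

Species balance on tank i: dCᵢ/dt = (Cᵢ₋₁ − Cᵢ)/τᵢ with τᵢ = Vᵢ/Q.
τ₁ = 365.5/23.04 = 15.8637 min; τ₂ = 93.72/23.04 = 4.06771 min.
Solving the cascade with C₁(0)=C₂(0)=0 gives C₂(t) = C_in[1 − (τ₁ e^(−t/τ₁) − τ₂ e^(−t/τ₂))/(τ₁ − τ₂)].
At t = 18.52: e^(−t/τ₁) = 0.311161, e^(−t/τ₂) = 0.0105363.
C₂ = 0.3131·[1 − (15.8637·0.311161 − 4.06771·0.0105363)/(11.7960)] = 0.3131·0.585172 = 0.183217 g/L.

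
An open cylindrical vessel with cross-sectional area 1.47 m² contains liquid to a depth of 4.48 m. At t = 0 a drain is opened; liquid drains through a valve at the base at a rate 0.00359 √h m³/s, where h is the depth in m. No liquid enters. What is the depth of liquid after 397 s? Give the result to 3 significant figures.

A dh/dt = −Q_out = −0.00359 √h.
This is separable: 2 d(√h)/dt = −0.00359/A, so √h = √h₀ − (0.00359/(2A)) t.
√h = √4.48 − 0.00359·397/(2·1.47) = 2.1166 − 0.48477 = 1.6318.
h = 1.6318² = 2.6629 m.

2.66 m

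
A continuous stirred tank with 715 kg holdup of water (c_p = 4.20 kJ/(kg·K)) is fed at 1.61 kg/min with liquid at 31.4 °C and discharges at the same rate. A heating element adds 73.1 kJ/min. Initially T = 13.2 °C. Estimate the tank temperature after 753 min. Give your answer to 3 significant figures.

36.9 °C

M c_p dT/dt = ṁ c_p (T_in − T) + Q̇.
Rearrange: dT/dt = (T_ss − T)/τ with τ = M/ṁ = 444.10 min and T_ss = T_in + Q̇/(ṁ c_p) = 42.210 °C.
Integrating: T(t) = T_ss + (T₀ − T_ss) e^(−t/τ).
T(753) = 42.210 + (-29.010)·e^(−753/444.10) = 42.210 + (-29.010)·0.18350 = 36.887 °C.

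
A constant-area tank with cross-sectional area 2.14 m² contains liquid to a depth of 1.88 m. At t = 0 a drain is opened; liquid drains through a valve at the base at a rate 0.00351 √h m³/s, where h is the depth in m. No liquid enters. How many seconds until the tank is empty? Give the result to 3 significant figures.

A dh/dt = −Q_out = −0.00351 √h.
Separate and integrate: 2(√h − √h₀) = −(0.00351/A) t.
Set h = 0: 2√h₀ = (0.00351/A) t_empty ⇒ t_empty = 2A√h₀/0.00351.
t_empty = 2·2.14·√1.88/0.00351 = 4.2800·1.3711/0.00351 = 1671.9 s.

1670 s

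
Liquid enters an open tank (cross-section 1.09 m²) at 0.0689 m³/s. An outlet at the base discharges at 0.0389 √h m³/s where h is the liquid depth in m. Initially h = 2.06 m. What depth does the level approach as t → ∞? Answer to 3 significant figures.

3.14 m

Level balance: A dh/dt = 0.0689 − 0.0389 √h. Setting dh/dt = 0:
Q_in = 0.0389 √h_ss ⇒ √h_ss = 0.0689/0.0389 = 1.7712.
h_ss = 1.7712² = 3.1372 m. (Since h₀ = 2.06 m < h_ss, the level will rise toward this value.)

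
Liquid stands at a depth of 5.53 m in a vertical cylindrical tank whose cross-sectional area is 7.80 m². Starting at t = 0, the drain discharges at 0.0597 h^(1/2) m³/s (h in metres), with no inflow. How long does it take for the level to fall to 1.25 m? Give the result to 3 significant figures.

A dh/dt = −Q_out = −0.0597 √h.
∫ h^(−1/2) dh = −(0.0597/A) ∫ dt, giving 2√h = 2√h₀ − (0.0597/A) t.
t = 2A(√h₀ − √h)/0.0597 = 2·7.80·(√5.53 − √1.25)/0.0597
  = 15.600 × (2.3516 − 1.1180) / 0.0597 = 322.34 s.

322 s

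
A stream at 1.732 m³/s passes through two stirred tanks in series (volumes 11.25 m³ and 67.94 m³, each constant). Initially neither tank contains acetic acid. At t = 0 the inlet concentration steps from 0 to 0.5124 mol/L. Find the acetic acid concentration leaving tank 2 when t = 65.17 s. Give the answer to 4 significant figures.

Time constants: τᵢ = Vᵢ/Q for each well-mixed tank.
τ₁ = 11.25/1.732 = 6.49538 s; τ₂ = 67.94/1.732 = 39.2263 s.
Tank 1: C₁ = C_in(1 − e^(−t/τ₁)). Tank 2 (τ₁ ≠ τ₂): C₂ = C_in[1 − (τ₁ e^(−t/τ₁) − τ₂ e^(−t/τ₂))/(τ₁ − τ₂)].
At t = 65.17: e^(−t/τ₁) = 4.39137e-05, e^(−t/τ₂) = 0.189876.
C₂ = 0.5124·[1 − (6.49538·4.39137e-05 − 39.2263·0.189876)/(-32.7309)] = 0.5124·0.772452 = 0.395805 mol/L.

0.3958 mol/L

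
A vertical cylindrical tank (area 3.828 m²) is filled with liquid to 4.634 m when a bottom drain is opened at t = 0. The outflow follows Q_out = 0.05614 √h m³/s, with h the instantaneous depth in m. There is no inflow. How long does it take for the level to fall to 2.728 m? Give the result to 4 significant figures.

68.32 s

With no inflow, A dh/dt = −0.05614 √h.
Separate and integrate: 2(√h − √h₀) = −(0.05614/A) t.
t = 2A(√h₀ − √h)/0.05614 = 2·3.828·(√4.634 − √2.728)/0.05614
  = 7.65600 × (2.15267 − 1.65167) / 0.05614 = 68.3240 s.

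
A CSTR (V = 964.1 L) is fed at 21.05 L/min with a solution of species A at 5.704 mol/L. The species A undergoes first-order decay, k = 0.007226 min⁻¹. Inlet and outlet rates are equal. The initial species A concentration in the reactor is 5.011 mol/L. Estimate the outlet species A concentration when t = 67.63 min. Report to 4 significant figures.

4.387 mol/L

Species balance: V dC/dt = Q C_in − Q C − k V C.
dC/dt = (Q/V) C_in − (Q/V + k) C; effective rate a = Q/V + k = 0.0218338 + 0.007226 = 0.0290598 min⁻¹.
C_ss = Q C_in/(Q + kV) = 4.28565 mol/L; C(t) = C_ss + (C₀ − C_ss) e^(−a t).
C(67.63) = 4.28565 + (0.725353)·e^(−0.0290598·67.63) = 4.28565 + (0.725353)·0.140112 = 4.38728 mol/L.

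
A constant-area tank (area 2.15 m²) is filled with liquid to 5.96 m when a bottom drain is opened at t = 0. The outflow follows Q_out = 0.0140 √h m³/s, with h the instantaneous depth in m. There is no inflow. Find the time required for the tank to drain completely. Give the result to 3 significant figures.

750 s

Volume balance on the tank: A dh/dt = −0.0140 √h.
∫ h^(−1/2) dh = −(0.0140/A) ∫ dt, giving 2√h = 2√h₀ − (0.0140/A) t.
Set h = 0: 2√h₀ = (0.0140/A) t_empty ⇒ t_empty = 2A√h₀/0.0140.
t_empty = 2·2.15·√5.96/0.0140 = 4.3000·2.4413/0.0140 = 749.83 s.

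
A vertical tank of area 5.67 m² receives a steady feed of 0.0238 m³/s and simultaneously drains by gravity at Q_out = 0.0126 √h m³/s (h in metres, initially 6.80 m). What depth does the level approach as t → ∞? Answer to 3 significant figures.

3.57 m

A dh/dt = Q_in − 0.0126 √h. Steady state requires inflow = outflow:
Q_in = 0.0126 √h_ss ⇒ √h_ss = 0.0238/0.0126 = 1.8889.
h_ss = 1.8889² = 3.5679 m. (Since h₀ = 6.80 m > h_ss, the level will fall toward this value.)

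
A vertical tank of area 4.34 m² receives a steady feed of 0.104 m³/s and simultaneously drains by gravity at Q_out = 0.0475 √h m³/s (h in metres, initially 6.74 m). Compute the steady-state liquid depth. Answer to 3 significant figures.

4.79 m

A dh/dt = Q_in − 0.0475 √h. Steady state requires inflow = outflow:
Q_in = 0.0475 √h_ss ⇒ √h_ss = 0.104/0.0475 = 2.1895.
h_ss = 2.1895² = 4.7938 m. (Since h₀ = 6.74 m > h_ss, the level will fall toward this value.)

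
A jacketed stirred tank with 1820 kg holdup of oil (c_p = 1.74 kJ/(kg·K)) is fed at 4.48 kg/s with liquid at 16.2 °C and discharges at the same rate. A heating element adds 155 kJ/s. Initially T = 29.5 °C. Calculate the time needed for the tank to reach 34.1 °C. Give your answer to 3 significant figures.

487 s

M c_p dT/dt = ṁ c_p (T_in − T) + Q̇.
τ = M/ṁ = 406.25 s; T_ss = T_in + Q̇/(ṁ c_p) = 36.084 °C.
T(t) = T_ss + (T₀ − T_ss) e^(−t/τ). Set T = 34.1:
e^(−t/τ) = (34.1 − 36.084)/(29.5 − 36.084) = 0.30134
t = −406.25 · ln(0.30134) = 487.30 s.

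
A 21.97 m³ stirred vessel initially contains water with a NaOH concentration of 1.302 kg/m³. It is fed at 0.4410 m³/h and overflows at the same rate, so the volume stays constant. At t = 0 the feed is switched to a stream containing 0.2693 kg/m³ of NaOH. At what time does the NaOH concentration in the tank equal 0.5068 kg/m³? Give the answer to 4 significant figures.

73.22 h

Transient balance on the dissolved component: V dC/dt = Q(C_in − C), so τ = V/Q = 49.8186 h.
C(t) = C_in + (C₀ − C_in) e^(−t/τ). Set C = 0.5068 and solve for t:
e^(−t/τ) = (C − C_in)/(C₀ − C_in) = (0.5068 − 0.2693)/(1.302 − 0.2693) = 0.229980
t = −τ ln(…) = 49.8186 × 1.46976 = 73.2216 h.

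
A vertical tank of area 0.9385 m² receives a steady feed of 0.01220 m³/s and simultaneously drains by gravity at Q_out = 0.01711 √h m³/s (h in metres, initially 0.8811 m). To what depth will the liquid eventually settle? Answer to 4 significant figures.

0.5084 m

Unsteady balance on liquid volume: A dh/dt = Q_in − 0.01711 √h. At steady state dh/dt = 0:
Q_in = 0.01711 √h_ss ⇒ √h_ss = 0.01220/0.01711 = 0.713033.
h_ss = 0.713033² = 0.508417 m. (Since h₀ = 0.8811 m > h_ss, the level will fall toward this value.)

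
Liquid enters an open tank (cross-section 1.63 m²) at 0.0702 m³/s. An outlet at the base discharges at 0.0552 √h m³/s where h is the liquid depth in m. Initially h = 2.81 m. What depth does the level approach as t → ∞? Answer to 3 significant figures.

Mass balance (ρ constant): A dh/dt = Q_in − 0.0552 √h. At steady state dh/dt = 0:
Q_in = 0.0552 √h_ss ⇒ √h_ss = 0.0702/0.0552 = 1.2717.
h_ss = 1.2717² = 1.6173 m. (Since h₀ = 2.81 m > h_ss, the level will fall toward this value.)

1.62 m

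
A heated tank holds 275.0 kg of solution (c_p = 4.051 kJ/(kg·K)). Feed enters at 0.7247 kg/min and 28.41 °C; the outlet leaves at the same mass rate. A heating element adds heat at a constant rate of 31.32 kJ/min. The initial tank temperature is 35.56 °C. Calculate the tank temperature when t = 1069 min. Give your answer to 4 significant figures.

Heat balance on the well-mixed liquid: M c_p dT/dt = ṁ c_p (T_in − T) + 31.32.
τ = M/ṁ = 379.467 min; T_ss = T_in + Q̇/(ṁ c_p) = 28.41 + 31.32/(0.7247·4.051) = 39.0784 °C.
Integrating: T(t) = T_ss + (T₀ − T_ss) e^(−t/τ).
T(1069) = 39.0784 + (-3.51845)·e^(−1069/379.467) = 39.0784 + (-3.51845)·0.0597787 = 38.8681 °C.

38.87 °C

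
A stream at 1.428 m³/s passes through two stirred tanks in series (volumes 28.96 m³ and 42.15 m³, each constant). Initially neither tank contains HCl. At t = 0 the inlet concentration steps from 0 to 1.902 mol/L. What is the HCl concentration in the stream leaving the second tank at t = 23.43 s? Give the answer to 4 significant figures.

0.4692 mol/L

Species balance on tank i: dCᵢ/dt = (Cᵢ₋₁ − Cᵢ)/τᵢ with τᵢ = Vᵢ/Q.
τ₁ = 28.96/1.428 = 20.2801 s; τ₂ = 42.15/1.428 = 29.5168 s.
Solving the cascade with C₁(0)=C₂(0)=0 gives C₂(t) = C_in[1 − (τ₁ e^(−t/τ₁) − τ₂ e^(−t/τ₂))/(τ₁ − τ₂)].
At t = 23.43: e^(−t/τ₁) = 0.314957, e^(−t/τ₂) = 0.452130.
C₂ = 1.902·[1 − (20.2801·0.314957 − 29.5168·0.452130)/(-9.23669)] = 1.902·0.246692 = 0.469208 mol/L.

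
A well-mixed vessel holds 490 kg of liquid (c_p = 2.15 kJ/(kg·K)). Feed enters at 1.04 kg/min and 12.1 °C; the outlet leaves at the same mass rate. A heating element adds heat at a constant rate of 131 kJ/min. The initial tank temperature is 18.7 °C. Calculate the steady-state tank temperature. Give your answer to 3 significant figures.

70.7 °C

M c_p dT/dt = ṁ c_p (T_in − T) + Q̇.
At steady state dT/dt = 0 ⇒ T_ss = T_in + Q̇/(ṁ c_p) = 12.1 + 131/(1.04·2.15) = 70.687 °C.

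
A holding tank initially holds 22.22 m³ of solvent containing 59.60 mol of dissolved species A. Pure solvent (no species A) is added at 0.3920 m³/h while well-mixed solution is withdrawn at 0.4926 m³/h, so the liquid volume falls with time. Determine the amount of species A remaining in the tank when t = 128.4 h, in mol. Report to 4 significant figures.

Total volume: dV/dt = Q_in − Q_out = -0.100600 m³/h, so V(t) = 22.22 − 0.100600 t and V(128.4) = 9.30296 m³.
Solute balance: dm/dt = 0 − Q_out C = −Q_out m/V(t).
Separate: dm/m = −Q_out dt/V(t) ⇒ ln(m/m₀) = −(Q_out/(Q_in−Q_out)) ln(V/V₀).
m = m₀ (V₀/V)^(Q_out/(Q_in−Q_out)) = 59.60 × (22.22/9.30296)^(-4.89662) = 0.838923 mol.

0.8389 mol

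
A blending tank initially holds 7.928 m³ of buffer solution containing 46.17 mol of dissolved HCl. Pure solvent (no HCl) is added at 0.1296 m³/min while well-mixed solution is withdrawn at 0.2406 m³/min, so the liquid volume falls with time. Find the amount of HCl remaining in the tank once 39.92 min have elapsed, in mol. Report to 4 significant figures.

Let m(t) be the amount of HCl. Volume: V(t) = V₀ + (Q_in − Q_out) t = 7.928 − 0.111000 t; V(39.92) = 3.49688 m³.
No HCl enters, so dm/dt = −Q_out · (m/V).
dm/m = −Q_out dt/(V₀ − 0.111000 t); integrating gives ln(m/m₀) = −(Q_out/(Q_in−Q_out)) ln(V/V₀).
m = m₀ (V₀/V)^(Q_out/(Q_in−Q_out)) = 46.17 × (7.928/3.49688)^(-2.16757) = 7.83117 mol.

7.831 mol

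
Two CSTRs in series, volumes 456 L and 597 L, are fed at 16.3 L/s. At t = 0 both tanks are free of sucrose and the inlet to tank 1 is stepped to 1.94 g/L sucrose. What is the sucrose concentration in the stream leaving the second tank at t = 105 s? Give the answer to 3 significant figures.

Each tank obeys Vᵢ dCᵢ/dt = Q(Cᵢ₋₁ − Cᵢ), so τᵢ = Vᵢ/Q.
τ₁ = 456/16.3 = 27.975 s; τ₂ = 597/16.3 = 36.626 s.
Solving the cascade with C₁(0)=C₂(0)=0 gives C₂(t) = C_in[1 − (τ₁ e^(−t/τ₁) − τ₂ e^(−t/τ₂))/(τ₁ − τ₂)].
At t = 105: e^(−t/τ₁) = 0.023441, e^(−t/τ₂) = 0.056879.
C₂ = 1.94·[1 − (27.975·0.023441 − 36.626·0.056879)/(-8.6503)] = 1.94·0.83498 = 1.6199 g/L.

1.62 g/L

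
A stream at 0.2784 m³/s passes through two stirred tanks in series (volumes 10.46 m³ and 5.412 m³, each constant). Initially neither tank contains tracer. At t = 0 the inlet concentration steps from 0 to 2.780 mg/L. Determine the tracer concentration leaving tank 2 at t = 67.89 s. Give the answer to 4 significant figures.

Time constants: τᵢ = Vᵢ/Q for each well-mixed tank.
τ₁ = 10.46/0.2784 = 37.5718 s; τ₂ = 5.412/0.2784 = 19.4397 s.
Solving the cascade with C₁(0)=C₂(0)=0 gives C₂(t) = C_in[1 − (τ₁ e^(−t/τ₁) − τ₂ e^(−t/τ₂))/(τ₁ − τ₂)].
At t = 67.89: e^(−t/τ₁) = 0.164156, e^(−t/τ₂) = 0.0304294.
C₂ = 2.780·[1 − (37.5718·0.164156 − 19.4397·0.0304294)/(18.1322)] = 2.780·0.692475 = 1.92508 mg/L.

1.925 mg/L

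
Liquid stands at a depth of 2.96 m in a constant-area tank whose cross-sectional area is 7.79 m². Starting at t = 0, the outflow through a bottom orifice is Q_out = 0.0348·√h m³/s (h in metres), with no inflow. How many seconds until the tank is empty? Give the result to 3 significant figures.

770 s

A dh/dt = −Q_out = −0.0348 √h.
Separate and integrate: 2(√h − √h₀) = −(0.0348/A) t.
Tank is empty when √h = 0: t_empty = 2A√h₀/0.0348.
t_empty = 2·7.79·√2.96/0.0348 = 15.580·1.7205/0.0348 = 770.25 s.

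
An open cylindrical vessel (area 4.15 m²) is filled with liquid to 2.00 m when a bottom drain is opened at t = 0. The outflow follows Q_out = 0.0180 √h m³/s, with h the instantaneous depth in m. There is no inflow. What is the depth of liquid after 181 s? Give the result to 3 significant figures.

1.04 m

Accumulation of liquid (constant cross-section A): A dh/dt = −0.0180 √h.
This is separable: 2 d(√h)/dt = −0.0180/A, so √h = √h₀ − (0.0180/(2A)) t.
√h = √2.00 − 0.0180·181/(2·4.15) = 1.4142 − 0.39253 = 1.0217.
h = 1.0217² = 1.0438 m.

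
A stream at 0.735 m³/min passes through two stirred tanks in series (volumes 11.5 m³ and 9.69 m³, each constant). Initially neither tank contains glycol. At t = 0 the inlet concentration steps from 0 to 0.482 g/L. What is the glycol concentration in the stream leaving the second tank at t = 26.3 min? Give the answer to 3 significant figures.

Species balance on tank i: dCᵢ/dt = (Cᵢ₋₁ − Cᵢ)/τᵢ with τᵢ = Vᵢ/Q.
τ₁ = 11.5/0.735 = 15.646 min; τ₂ = 9.69/0.735 = 13.184 min.
Tank 1: C₁ = C_in(1 − e^(−t/τ₁)). Tank 2 (τ₁ ≠ τ₂): C₂ = C_in[1 − (τ₁ e^(−t/τ₁) − τ₂ e^(−t/τ₂))/(τ₁ − τ₂)].
At t = 26.3: e^(−t/τ₁) = 0.18620, e^(−t/τ₂) = 0.13603.
C₂ = 0.482·[1 − (15.646·0.18620 − 13.184·0.13603)/(2.4626)] = 0.482·0.54518 = 0.26278 g/L.

0.263 g/L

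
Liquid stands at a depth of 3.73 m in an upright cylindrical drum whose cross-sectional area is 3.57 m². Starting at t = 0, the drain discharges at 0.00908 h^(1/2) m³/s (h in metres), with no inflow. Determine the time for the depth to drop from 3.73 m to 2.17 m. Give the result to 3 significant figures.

360 s

A dh/dt = −Q_out = −0.00908 √h.
This is separable: 2 d(√h)/dt = −0.00908/A, so √h = √h₀ − (0.00908/(2A)) t.
t = 2A(√h₀ − √h)/0.00908 = 2·3.57·(√3.73 − √2.17)/0.00908
  = 7.1400 × (1.9313 − 1.4731) / 0.00908 = 360.33 s.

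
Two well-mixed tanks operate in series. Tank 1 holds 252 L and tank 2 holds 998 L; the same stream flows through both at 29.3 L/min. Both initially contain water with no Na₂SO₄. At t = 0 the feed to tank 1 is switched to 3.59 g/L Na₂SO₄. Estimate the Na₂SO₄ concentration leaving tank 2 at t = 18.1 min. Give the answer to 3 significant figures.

Each tank obeys Vᵢ dCᵢ/dt = Q(Cᵢ₋₁ − Cᵢ), so τᵢ = Vᵢ/Q.
τ₁ = 252/29.3 = 8.6007 min; τ₂ = 998/29.3 = 34.061 min.
Tank 1: C₁ = C_in(1 − e^(−t/τ₁)). Tank 2 (τ₁ ≠ τ₂): C₂ = C_in[1 − (τ₁ e^(−t/τ₁) − τ₂ e^(−t/τ₂))/(τ₁ − τ₂)].
At t = 18.1: e^(−t/τ₁) = 0.12191, e^(−t/τ₂) = 0.58779.
C₂ = 3.59·[1 − (8.6007·0.12191 − 34.061·0.58779)/(-25.461)] = 3.59·0.25484 = 0.91488 g/L.

0.915 g/L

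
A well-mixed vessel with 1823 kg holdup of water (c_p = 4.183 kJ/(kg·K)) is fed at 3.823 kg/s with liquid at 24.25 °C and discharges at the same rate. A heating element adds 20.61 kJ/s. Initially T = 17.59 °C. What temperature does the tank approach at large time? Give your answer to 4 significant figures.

Unsteady energy balance on the tank contents: M c_p dT/dt = ṁ c_p (T_in − T) + 20.61.
At steady state dT/dt = 0 ⇒ T_ss = T_in + Q̇/(ṁ c_p) = 24.25 + 20.61/(3.823·4.183) = 25.5388 °C.

25.54 °C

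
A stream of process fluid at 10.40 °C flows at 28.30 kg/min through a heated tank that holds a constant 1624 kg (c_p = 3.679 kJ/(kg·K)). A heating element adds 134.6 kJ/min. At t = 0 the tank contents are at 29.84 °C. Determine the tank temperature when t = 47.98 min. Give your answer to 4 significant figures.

M c_p dT/dt = ṁ c_p (T_in − T) + Q̇.
τ = M/ṁ = 57.3852 min; T_ss = T_in + Q̇/(ṁ c_p) = 10.40 + 134.6/(28.30·3.679) = 11.6928 °C.
T approaches T_ss exponentially: T(t) = T_ss + (T₀ − T_ss) e^(−t/τ).
T(47.98) = 11.6928 + (18.1472)·e^(−47.98/57.3852) = 11.6928 + (18.1472)·0.433395 = 19.5577 °C.

19.56 °C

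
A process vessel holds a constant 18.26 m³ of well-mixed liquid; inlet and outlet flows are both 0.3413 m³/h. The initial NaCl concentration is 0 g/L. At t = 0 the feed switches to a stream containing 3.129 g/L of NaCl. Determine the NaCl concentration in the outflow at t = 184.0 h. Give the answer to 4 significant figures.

3.029 g/L

Mass balance on the solute (V constant): V dC/dt = Q(C_in − C).
Time constant τ = V/Q = 18.26/0.3413 = 53.5013 h.
Solution: C(t) = C_in + (C₀ − C_in) e^(−t/τ).
C(184.0) = 3.129 + (0 − 3.129)·e^(−184.0/53.5013) = 3.129 + (-3.12900)·0.0320914 = 3.02859 g/L.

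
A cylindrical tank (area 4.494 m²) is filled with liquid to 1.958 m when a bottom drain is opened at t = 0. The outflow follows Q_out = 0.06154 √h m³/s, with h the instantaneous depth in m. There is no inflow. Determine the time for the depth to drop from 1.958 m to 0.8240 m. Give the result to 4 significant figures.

71.79 s

A dh/dt = −Q_out = −0.06154 √h.
∫ h^(−1/2) dh = −(0.06154/A) ∫ dt, giving 2√h = 2√h₀ − (0.06154/A) t.
t = 2A(√h₀ − √h)/0.06154 = 2·4.494·(√1.958 − √0.8240)/0.06154
  = 8.98800 × (1.39929 − 0.907744) / 0.06154 = 71.7902 s.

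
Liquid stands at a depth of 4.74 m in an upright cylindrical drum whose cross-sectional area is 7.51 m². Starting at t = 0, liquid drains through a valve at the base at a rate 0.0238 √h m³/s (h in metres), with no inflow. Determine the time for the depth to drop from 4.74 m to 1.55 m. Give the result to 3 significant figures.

With no inflow, A dh/dt = −0.0238 √h.
Separate and integrate: 2(√h − √h₀) = −(0.0238/A) t.
t = 2A(√h₀ − √h)/0.0238 = 2·7.51·(√4.74 − √1.55)/0.0238
  = 15.020 × (2.1772 − 1.2450) / 0.0238 = 588.28 s.

588 s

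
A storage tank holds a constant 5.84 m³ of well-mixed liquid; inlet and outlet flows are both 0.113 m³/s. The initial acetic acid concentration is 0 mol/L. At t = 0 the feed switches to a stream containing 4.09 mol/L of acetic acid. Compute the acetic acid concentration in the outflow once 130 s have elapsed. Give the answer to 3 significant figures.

Mass balance on the solute (V constant): V dC/dt = Q(C_in − C).
Time constant τ = V/Q = 5.84/0.113 = 51.681 s.
Integrating: C(t) = C_in + (C₀ − C_in) e^(−t/τ).
C(130) = 4.09 + (0 − 4.09)·e^(−130/51.681) = 4.09 + (-4.0900)·0.080830 = 3.7594 mol/L.

3.76 mol/L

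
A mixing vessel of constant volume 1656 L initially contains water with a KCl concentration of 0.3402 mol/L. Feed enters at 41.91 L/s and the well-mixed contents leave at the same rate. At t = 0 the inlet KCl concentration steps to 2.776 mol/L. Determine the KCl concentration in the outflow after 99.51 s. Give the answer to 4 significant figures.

2.580 mol/L

Mass balance on the solute (V constant): V dC/dt = Q(C_in − C).
Time constant τ = V/Q = 1656/41.91 = 39.5132 s.
C approaches C_in exponentially: C(t) = C_in + (C₀ − C_in) e^(−t/τ).
C(99.51) = 2.776 + (0.3402 − 2.776)·e^(−99.51/39.5132) = 2.776 + (-2.43580)·0.0805888 = 2.57970 mol/L.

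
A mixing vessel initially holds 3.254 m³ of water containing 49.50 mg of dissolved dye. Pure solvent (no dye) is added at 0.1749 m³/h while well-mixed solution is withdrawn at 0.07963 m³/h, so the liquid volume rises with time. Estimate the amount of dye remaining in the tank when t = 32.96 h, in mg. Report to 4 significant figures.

28.15 mg

Let m(t) be the amount of dye. Volume: V(t) = V₀ + (Q_in − Q_out) t = 3.254 + 0.0952700 t; V(32.96) = 6.39410 m³.
Solute balance: dm/dt = 0 − Q_out C = −Q_out m/V(t).
dm/m = −Q_out dt/(V₀ + 0.0952700 t); integrating gives ln(m/m₀) = −(Q_out/(Q_in−Q_out)) ln(V/V₀).
m = m₀ (V₀/V)^(Q_out/(Q_in−Q_out)) = 49.50 × (3.254/6.39410)^(0.835835) = 28.1451 mg.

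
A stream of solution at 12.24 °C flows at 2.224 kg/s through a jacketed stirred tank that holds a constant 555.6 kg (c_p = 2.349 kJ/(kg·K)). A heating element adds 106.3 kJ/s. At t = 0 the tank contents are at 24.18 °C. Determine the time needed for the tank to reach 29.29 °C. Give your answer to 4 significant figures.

233.8 s

M c_p dT/dt = ṁ c_p (T_in − T) + Q̇.
τ = M/ṁ = 249.820 s; T_ss = T_in + Q̇/(ṁ c_p) = 32.5877 °C.
T(t) = T_ss + (T₀ − T_ss) e^(−t/τ). Set T = 29.29:
e^(−t/τ) = (29.29 − 32.5877)/(24.18 − 32.5877) = 0.392224
t = −249.820 · ln(0.392224) = 233.812 s.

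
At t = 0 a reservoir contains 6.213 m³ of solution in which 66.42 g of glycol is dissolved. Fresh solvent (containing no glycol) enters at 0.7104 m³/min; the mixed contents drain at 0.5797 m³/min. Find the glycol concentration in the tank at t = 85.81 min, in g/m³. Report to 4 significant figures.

0.03928 g/m³

Total volume: dV/dt = Q_in − Q_out = 0.130700 m³/min, so V(t) = 6.213 + 0.130700 t and V(85.81) = 17.4284 m³.
Solute balance: dm/dt = 0 − Q_out C = −Q_out m/V(t).
Separate: dm/m = −Q_out dt/V(t) ⇒ ln(m/m₀) = −(Q_out/(Q_in−Q_out)) ln(V/V₀).
m = m₀ (V₀/V)^(Q_out/(Q_in−Q_out)) = 66.42 × (6.213/17.4284)^(4.43535) = 0.684638 g.
C = m/V = 0.684638/17.4284 = 0.0392830 g/m³.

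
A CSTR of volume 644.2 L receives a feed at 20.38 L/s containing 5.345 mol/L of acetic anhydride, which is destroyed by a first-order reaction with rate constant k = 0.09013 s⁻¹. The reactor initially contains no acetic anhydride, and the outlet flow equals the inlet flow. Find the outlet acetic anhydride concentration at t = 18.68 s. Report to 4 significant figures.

Species balance: V dC/dt = Q C_in − Q C − k V C.
This is linear with rate a = Q/V + k = 0.121766 s⁻¹.
C_ss = Q C_in/(Q + kV) = 1.38869 mol/L; C(t) = C_ss + (C₀ − C_ss) e^(−a t).
C(18.68) = 1.38869 + (-1.38869)·e^(−0.121766·18.68) = 1.38869 + (-1.38869)·0.102839 = 1.24588 mol/L.

1.246 mol/L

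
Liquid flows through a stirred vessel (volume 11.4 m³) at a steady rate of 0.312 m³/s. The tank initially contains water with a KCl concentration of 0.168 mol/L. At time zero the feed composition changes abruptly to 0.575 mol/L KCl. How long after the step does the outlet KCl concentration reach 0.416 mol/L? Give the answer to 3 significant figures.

34.3 s

Species balance: V dC/dt = Q(C_in − C) ⇒ τ = V/Q = 36.538 s.
C(t) = C_in + (C₀ − C_in) e^(−t/τ). Set C = 0.416 and solve for t:
e^(−t/τ) = (C − C_in)/(C₀ − C_in) = (0.416 − 0.575)/(0.168 − 0.575) = 0.39066
t = −τ ln(…) = 36.538 × 0.93991 = 34.343 s.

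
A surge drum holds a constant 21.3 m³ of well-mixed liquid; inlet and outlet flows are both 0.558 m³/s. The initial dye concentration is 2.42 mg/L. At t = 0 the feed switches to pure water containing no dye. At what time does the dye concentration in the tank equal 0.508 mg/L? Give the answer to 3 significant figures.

Accumulation = in − out for the solute gives V dC/dt = Q(C_in − C), so τ = V/Q = 38.172 s.
C(t) = C_in + (C₀ − C_in) e^(−t/τ). Set C = 0.508 and solve for t:
e^(−t/τ) = (C − C_in)/(C₀ − C_in) = (0.508 − 0)/(2.42 − 0) = 0.20992
t = −τ ln(…) = 38.172 × 1.5610 = 59.588 s.

59.6 s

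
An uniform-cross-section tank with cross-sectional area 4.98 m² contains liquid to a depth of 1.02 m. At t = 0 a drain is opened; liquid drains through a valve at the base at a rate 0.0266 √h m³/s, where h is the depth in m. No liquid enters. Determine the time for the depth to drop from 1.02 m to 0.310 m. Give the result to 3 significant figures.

170 s

With no inflow, A dh/dt = −0.0266 √h.
∫ h^(−1/2) dh = −(0.0266/A) ∫ dt, giving 2√h = 2√h₀ − (0.0266/A) t.
t = 2A(√h₀ − √h)/0.0266 = 2·4.98·(√1.02 − √0.310)/0.0266
  = 9.9600 × (1.0100 − 0.55678) / 0.0266 = 169.68 s.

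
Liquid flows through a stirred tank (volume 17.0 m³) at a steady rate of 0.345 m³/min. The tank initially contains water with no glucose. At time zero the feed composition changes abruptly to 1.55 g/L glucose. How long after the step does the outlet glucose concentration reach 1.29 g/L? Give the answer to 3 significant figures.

Accumulation = in − out for the solute gives V dC/dt = Q(C_in − C), so τ = V/Q = 49.275 min.
C(t) = C_in + (C₀ − C_in) e^(−t/τ). Set C = 1.29 and solve for t:
e^(−t/τ) = (C − C_in)/(C₀ − C_in) = (1.29 − 1.55)/(0 − 1.55) = 0.16774
t = −τ ln(…) = 49.275 × 1.7853 = 87.973 min.

88.0 min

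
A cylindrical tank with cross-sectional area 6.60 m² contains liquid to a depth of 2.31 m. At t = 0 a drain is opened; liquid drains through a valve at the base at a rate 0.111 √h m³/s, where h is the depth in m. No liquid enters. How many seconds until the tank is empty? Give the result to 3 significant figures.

181 s

Accumulation of liquid (constant cross-section A): A dh/dt = −0.111 √h.
This is separable: 2 d(√h)/dt = −0.111/A, so √h = √h₀ − (0.111/(2A)) t.
Tank is empty when √h = 0: t_empty = 2A√h₀/0.111.
t_empty = 2·6.60·√2.31/0.111 = 13.200·1.5199/0.111 = 180.74 s.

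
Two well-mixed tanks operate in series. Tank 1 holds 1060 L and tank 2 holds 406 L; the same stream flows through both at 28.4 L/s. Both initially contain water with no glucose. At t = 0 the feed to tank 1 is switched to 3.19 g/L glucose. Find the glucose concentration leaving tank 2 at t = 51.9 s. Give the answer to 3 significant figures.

Species balance on tank i: dCᵢ/dt = (Cᵢ₋₁ − Cᵢ)/τᵢ with τᵢ = Vᵢ/Q.
τ₁ = 1060/28.4 = 37.324 s; τ₂ = 406/28.4 = 14.296 s.
Tank 1: C₁ = C_in(1 − e^(−t/τ₁)). Tank 2 (τ₁ ≠ τ₂): C₂ = C_in[1 − (τ₁ e^(−t/τ₁) − τ₂ e^(−t/τ₂))/(τ₁ − τ₂)].
At t = 51.9: e^(−t/τ₁) = 0.24894, e^(−t/τ₂) = 0.026504.
C₂ = 3.19·[1 − (37.324·0.24894 − 14.296·0.026504)/(23.028)] = 3.19·0.61297 = 1.9554 g/L.

1.96 g/L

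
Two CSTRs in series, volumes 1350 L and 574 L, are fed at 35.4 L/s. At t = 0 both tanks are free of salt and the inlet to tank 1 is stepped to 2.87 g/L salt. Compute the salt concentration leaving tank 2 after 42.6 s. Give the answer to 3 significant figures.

Time constants: τᵢ = Vᵢ/Q for each well-mixed tank.
τ₁ = 1350/35.4 = 38.136 s; τ₂ = 574/35.4 = 16.215 s.
Tank 1: C₁ = C_in(1 − e^(−t/τ₁)). Tank 2 (τ₁ ≠ τ₂): C₂ = C_in[1 − (τ₁ e^(−t/τ₁) − τ₂ e^(−t/τ₂))/(τ₁ − τ₂)].
At t = 42.6: e^(−t/τ₁) = 0.32724, e^(−t/τ₂) = 0.072277.
C₂ = 2.87·[1 − (38.136·0.32724 − 16.215·0.072277)/(21.921)] = 2.87·0.48417 = 1.3896 g/L.

1.39 g/L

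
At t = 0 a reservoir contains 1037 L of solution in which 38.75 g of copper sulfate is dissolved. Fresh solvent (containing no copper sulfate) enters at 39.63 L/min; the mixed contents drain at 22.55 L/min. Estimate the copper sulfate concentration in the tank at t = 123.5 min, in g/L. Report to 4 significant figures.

0.002845 g/L

Total volume: dV/dt = Q_in − Q_out = 17.0800 L/min, so V(t) = 1037 + 17.0800 t and V(123.5) = 3146.38 L.
Solute balance: dm/dt = 0 − Q_out C = −Q_out m/V(t).
Separate: dm/m = −Q_out dt/V(t) ⇒ ln(m/m₀) = −(Q_out/(Q_in−Q_out)) ln(V/V₀).
m = m₀ (V₀/V)^(Q_out/(Q_in−Q_out)) = 38.75 × (1037/3146.38)^(1.32026) = 8.95086 g.
C = m/V = 8.95086/3146.38 = 0.00284481 g/L.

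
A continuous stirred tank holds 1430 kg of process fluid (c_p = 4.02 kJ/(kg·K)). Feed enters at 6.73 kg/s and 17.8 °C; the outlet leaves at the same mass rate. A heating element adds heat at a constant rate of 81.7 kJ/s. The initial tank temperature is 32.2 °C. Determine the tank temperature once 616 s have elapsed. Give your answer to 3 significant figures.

Energy balance: M c_p dT/dt = ṁ c_p (T_in − T) + 81.7.
τ = M/ṁ = 212.48 s; T_ss = T_in + Q̇/(ṁ c_p) = 17.8 + 81.7/(6.73·4.02) = 20.820 °C.
T approaches T_ss exponentially: T(t) = T_ss + (T₀ − T_ss) e^(−t/τ).
T(616) = 20.820 + (11.380)·e^(−616/212.48) = 20.820 + (11.380)·0.055074 = 21.447 °C.

21.4 °C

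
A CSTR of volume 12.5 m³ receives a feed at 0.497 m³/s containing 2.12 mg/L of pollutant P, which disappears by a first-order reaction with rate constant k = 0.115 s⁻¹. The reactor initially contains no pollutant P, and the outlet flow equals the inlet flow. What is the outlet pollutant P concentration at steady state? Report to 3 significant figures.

V dC/dt = Q(C_in − C) − k V C.
Steady state (dC/dt = 0): C_ss = Q C_in/(Q + kV) = C_in/(1 + kV/Q).
C_ss = 0.497·2.12/(0.497 + 0.115·12.5) = 1.0536/1.9345 = 0.54466 mg/L.

0.545 mg/L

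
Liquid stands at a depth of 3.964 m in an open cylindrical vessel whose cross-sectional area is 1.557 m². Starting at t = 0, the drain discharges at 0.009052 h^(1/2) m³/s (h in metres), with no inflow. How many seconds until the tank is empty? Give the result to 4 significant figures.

With no inflow, A dh/dt = −0.009052 √h.
∫ h^(−1/2) dh = −(0.009052/A) ∫ dt, giving 2√h = 2√h₀ − (0.009052/A) t.
Set h = 0: 2√h₀ = (0.009052/A) t_empty ⇒ t_empty = 2A√h₀/0.009052.
t_empty = 2·1.557·√3.964/0.009052 = 3.11400·1.99098/0.009052 = 684.922 s.

684.9 s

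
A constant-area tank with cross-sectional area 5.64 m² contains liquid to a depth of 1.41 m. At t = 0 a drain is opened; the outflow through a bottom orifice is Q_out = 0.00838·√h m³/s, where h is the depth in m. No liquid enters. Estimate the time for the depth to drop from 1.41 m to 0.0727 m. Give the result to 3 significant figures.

1240 s

Volume balance on the tank: A dh/dt = −0.00838 √h.
This is separable: 2 d(√h)/dt = −0.00838/A, so √h = √h₀ − (0.00838/(2A)) t.
t = 2A(√h₀ − √h)/0.00838 = 2·5.64·(√1.41 − √0.0727)/0.00838
  = 11.280 × (1.1874 − 0.26963) / 0.00838 = 1235.4 s.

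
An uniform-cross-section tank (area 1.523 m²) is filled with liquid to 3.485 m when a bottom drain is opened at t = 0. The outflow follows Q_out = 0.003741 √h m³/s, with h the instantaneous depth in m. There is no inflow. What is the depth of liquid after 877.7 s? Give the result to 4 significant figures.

A dh/dt = −Q_out = −0.003741 √h.
This is separable: 2 d(√h)/dt = −0.003741/A, so √h = √h₀ − (0.003741/(2A)) t.
√h = √3.485 − 0.003741·877.7/(2·1.523) = 1.86682 − 1.07796 = 0.788852.
h = 0.788852² = 0.622288 m.

0.6223 m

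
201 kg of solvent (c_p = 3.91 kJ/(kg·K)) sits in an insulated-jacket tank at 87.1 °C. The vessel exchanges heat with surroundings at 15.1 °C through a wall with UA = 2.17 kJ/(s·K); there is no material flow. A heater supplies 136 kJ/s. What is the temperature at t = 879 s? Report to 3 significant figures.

78.6 °C

M c_p dT/dt = −UA(T − T_amb) + Q̇.
dT/dt = (T_ss − T)/τ with T_ss = T_amb + Q̇/UA = 15.1 + 136/2.17 = 77.773 °C, τ = M c_p/UA = 201·3.91/2.17 = 362.17 s.
T approaches T_ss exponentially: T(t) = T_ss + (T₀ − T_ss) e^(−t/τ).
T(879) = 77.773 + (9.3272)·0.088298 = 78.596 °C.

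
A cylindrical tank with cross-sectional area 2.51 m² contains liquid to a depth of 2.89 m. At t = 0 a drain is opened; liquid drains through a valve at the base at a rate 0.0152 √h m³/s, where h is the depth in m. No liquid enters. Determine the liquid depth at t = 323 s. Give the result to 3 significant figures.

0.521 m

With no inflow, A dh/dt = −0.0152 √h.
Separate and integrate: 2(√h − √h₀) = −(0.0152/A) t.
√h = √2.89 − 0.0152·323/(2·2.51) = 1.7000 − 0.97801 = 0.72199.
h = 0.72199² = 0.52127 m.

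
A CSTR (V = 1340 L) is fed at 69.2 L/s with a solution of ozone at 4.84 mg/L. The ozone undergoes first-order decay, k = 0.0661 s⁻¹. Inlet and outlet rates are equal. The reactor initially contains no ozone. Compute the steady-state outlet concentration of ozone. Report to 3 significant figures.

2.12 mg/L

Species balance: V dC/dt = Q C_in − Q C − k V C.
Steady state (dC/dt = 0): C_ss = Q C_in/(Q + kV) = C_in/(1 + kV/Q).
C_ss = 69.2·4.84/(69.2 + 0.0661·1340) = 334.93/157.77 = 2.1228 mg/L.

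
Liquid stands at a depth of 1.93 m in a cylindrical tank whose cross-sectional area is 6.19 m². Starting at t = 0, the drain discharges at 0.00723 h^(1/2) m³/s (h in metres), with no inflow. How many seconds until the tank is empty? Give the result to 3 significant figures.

2380 s

With no inflow, A dh/dt = −0.00723 √h.
∫ h^(−1/2) dh = −(0.00723/A) ∫ dt, giving 2√h = 2√h₀ − (0.00723/A) t.
Tank is empty when √h = 0: t_empty = 2A√h₀/0.00723.
t_empty = 2·6.19·√1.93/0.00723 = 12.380·1.3892/0.00723 = 2378.8 s.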